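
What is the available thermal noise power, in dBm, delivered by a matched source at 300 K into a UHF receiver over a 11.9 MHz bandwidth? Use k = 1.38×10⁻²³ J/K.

−103.1 dBm

P_n = kTB = 1.38×10⁻²³ × 300 × 1.19×10⁷ = 4.93×10⁻¹⁴ W
In dBm: 10 log₁₀(4.93×10⁻¹⁴ / 10⁻³) = −103.1 dBm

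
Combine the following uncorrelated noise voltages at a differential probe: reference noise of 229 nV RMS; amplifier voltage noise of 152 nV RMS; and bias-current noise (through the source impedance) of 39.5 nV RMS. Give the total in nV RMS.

Uncorrelated sources add in power (mean-square): V_tot = √(ΣV_i²)
V_tot = √[(2.29×10⁻⁷)² + (1.52×10⁻⁷)² + (3.95×10⁻⁸)²] = 2.78×10⁻⁷ V = 278 nV

278 nV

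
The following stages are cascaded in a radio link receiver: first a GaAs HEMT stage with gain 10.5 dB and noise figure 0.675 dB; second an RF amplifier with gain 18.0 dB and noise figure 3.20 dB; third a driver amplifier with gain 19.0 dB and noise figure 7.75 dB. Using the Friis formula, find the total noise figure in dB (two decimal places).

Convert to linear (a loss of L dB is a gain of −L dB): F_i = 10^(NF_i/10), G_i = 10^(G_i,dB/10)
  Stage 1: F_1 = 10^(0.675/10) = 1.168, G_1 = 10^(10.5/10) = 11.22
  Stage 2: F_2 = 10^(3.20/10) = 2.089, G_2 = 10^(18.0/10) = 63.10
  Stage 3: F_3 = 10^(7.75/10) = 5.957, G_3 = 10^(19.0/10) = 79.43
Friis cascade:
  F = 1.168 + (2.089 − 1)/11.22 + (5.957 − 1)/707.9 = 1.272
NF = 10 log₁₀(1.272) = 1.05 dB

1.05 dB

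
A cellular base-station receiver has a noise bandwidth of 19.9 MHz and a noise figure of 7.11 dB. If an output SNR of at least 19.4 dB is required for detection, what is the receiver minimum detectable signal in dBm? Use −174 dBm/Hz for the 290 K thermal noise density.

Sensitivity = −174 + 10 log₁₀(B) + NF + SNR_min
= −174 + 72.99 + 7.11 + 19.4
= −74.50 dBm → −74.5 dBm

−74.5 dBm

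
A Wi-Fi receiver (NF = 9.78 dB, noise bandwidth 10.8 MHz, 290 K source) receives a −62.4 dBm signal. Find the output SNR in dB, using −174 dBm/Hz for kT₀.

Noise floor: N = −174 + 10 log₁₀(B) + NF
10 log₁₀(1.08×10⁷) = 70.33 dB
N = −174 + 70.33 + 9.78 = −93.89 dBm
SNR = P_sig − N = −62.4 − (−93.89) = 31.49 dB → 31.5 dB

31.5 dB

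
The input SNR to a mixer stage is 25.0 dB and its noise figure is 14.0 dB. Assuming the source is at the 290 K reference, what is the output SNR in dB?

11.0 dB

By definition F = SNR_in/SNR_out, so in dB: SNR_out = SNR_in − NF
SNR_out = 25.0 − 14.0 = 11.0 dB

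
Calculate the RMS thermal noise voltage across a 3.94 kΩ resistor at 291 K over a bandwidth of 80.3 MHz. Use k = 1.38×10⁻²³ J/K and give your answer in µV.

V_n = √(4kTRB)
4kTRB = 4 × 1.38×10⁻²³ × 291 × 3.94×10³ × 8.03×10⁷ = 5.08×10⁻⁹ V²
V_n = √(5.08×10⁻⁹) = 7.13×10⁻⁵ V = 71.3 µV

71.3 µV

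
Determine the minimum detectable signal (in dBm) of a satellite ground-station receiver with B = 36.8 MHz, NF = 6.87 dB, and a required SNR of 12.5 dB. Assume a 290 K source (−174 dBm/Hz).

Sensitivity = −174 + 10 log₁₀(B) + NF + SNR_min
= −174 + 75.66 + 6.87 + 12.5
= −78.97 dBm → −79.0 dBm

−79.0 dBm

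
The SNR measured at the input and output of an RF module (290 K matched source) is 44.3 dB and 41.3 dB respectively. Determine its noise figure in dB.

NF (dB) = SNR_in(dB) − SNR_out(dB) when the source is at T₀
NF = 44.3 − 41.3 = 3.0 dB

3.0 dB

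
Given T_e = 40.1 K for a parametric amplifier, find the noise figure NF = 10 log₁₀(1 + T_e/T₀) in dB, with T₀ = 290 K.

0.562 dB

F = 1 + T_e/T₀ = 1 + 40.1/290 = 1.13828
NF = 10 log₁₀(1.13828) = 0.562 dB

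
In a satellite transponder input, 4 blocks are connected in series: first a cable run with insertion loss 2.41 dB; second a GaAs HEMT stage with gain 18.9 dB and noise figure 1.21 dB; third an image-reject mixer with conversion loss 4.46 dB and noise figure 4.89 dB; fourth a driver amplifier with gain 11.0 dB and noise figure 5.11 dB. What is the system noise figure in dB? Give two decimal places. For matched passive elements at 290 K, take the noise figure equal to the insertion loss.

Convert to linear (a loss of L dB is a gain of −L dB): F_i = 10^(NF_i/10), G_i = 10^(G_i,dB/10)
  Stage 1: F_1 = 10^(2.41/10) = 1.742, G_1 = 10^(−2.41/10) = 0.5741
  Stage 2: F_2 = 10^(1.21/10) = 1.321, G_2 = 10^(18.9/10) = 77.62
  Stage 3: F_3 = 10^(4.89/10) = 3.083, G_3 = 10^(−4.46/10) = 0.3581
  Stage 4: F_4 = 10^(5.11/10) = 3.243, G_4 = 10^(11.0/10) = 12.59
Friis cascade:
  F = 1.742 + (1.321 − 1)/0.5741 + (3.083 − 1)/44.57 + (3.243 − 1)/15.96 = 2.489
NF = 10 log₁₀(2.489) = 3.96 dB

3.96 dB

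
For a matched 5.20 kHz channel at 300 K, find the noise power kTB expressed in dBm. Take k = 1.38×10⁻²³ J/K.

P_n = kTB = 1.38×10⁻²³ × 300 × 5.20×10³ = 2.15×10⁻¹⁷ W
In dBm: 10 log₁₀(2.15×10⁻¹⁷ / 10⁻³) = −136.7 dBm

−136.7 dBm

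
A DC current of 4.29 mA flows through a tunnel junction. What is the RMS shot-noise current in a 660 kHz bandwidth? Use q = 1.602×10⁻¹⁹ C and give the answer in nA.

I_n = √(2qI·B)
2qI·B = 2 × 1.602×10⁻¹⁹ × 4.29×10⁻³ × 6.60×10⁵ = 9.07×10⁻¹⁶ A²
I_n = √(9.07×10⁻¹⁶) = 3.01×10⁻⁸ A = 30.1 nA

30.1 nA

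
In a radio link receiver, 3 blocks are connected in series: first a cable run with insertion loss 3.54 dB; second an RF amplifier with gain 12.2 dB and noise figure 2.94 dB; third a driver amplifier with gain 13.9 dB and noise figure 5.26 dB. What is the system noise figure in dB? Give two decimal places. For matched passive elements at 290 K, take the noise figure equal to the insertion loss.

6.78 dB

Convert to linear (a loss of L dB is a gain of −L dB): F_i = 10^(NF_i/10), G_i = 10^(G_i,dB/10)
  Stage 1: F_1 = 10^(3.54/10) = 2.259, G_1 = 10^(−3.54/10) = 0.4426
  Stage 2: F_2 = 10^(2.94/10) = 1.968, G_2 = 10^(12.2/10) = 16.60
  Stage 3: F_3 = 10^(5.26/10) = 3.357, G_3 = 10^(13.9/10) = 24.55
Friis cascade:
  F = 2.259 + (1.968 − 1)/0.4426 + (3.357 − 1)/7.345 = 4.767
NF = 10 log₁₀(4.767) = 6.78 dB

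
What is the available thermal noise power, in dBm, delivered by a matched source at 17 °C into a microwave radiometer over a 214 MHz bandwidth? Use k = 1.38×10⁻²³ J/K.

−90.7 dBm

T = 17 °C + 273.15 = 290.15 K
P_n = kTB = 1.38×10⁻²³ × 290.15 × 2.14×10⁸ = 8.57×10⁻¹³ W
In dBm: 10 log₁₀(8.57×10⁻¹³ / 10⁻³) = −90.7 dBm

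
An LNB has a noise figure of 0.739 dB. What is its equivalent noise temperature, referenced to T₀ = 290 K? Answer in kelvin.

53.8 K

F = 10^(0.739/10) = 1.1855
T_e = (F − 1)·T₀ = (1.1855 − 1) × 290 = 53.8 K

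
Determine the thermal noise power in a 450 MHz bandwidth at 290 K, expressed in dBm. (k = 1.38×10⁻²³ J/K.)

−87.4 dBm

P_n = kTB = 1.38×10⁻²³ × 290 × 4.50×10⁸ = 1.80×10⁻¹² W
In dBm: 10 log₁₀(1.80×10⁻¹² / 10⁻³) = −87.4 dBm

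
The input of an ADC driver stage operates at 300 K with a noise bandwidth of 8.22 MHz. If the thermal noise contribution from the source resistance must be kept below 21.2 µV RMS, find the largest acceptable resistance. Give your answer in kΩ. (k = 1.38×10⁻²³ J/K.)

Johnson–Nyquist: V_n = √(4kTRB) ⇒ R = V_n² / (4kTB)
4kTB = 4 × 1.38×10⁻²³ × 300 × 8.22×10⁶ = 1.36×10⁻¹³
R = (2.12×10⁻⁵)² / 1.36×10⁻¹³ = 3.30×10³ Ω = 3.30 kΩ

3.30 kΩ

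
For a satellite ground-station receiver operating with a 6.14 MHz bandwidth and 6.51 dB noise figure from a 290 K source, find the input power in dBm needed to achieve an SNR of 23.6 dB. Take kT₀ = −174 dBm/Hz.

Sensitivity = −174 + 10 log₁₀(B) + NF + SNR_min
= −174 + 67.88 + 6.51 + 23.6
= −76.01 dBm → −76.0 dBm

−76.0 dBm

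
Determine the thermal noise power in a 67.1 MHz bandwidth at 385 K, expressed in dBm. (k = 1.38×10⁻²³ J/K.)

P_n = kTB = 1.38×10⁻²³ × 385 × 6.71×10⁷ = 3.57×10⁻¹³ W
In dBm: 10 log₁₀(3.57×10⁻¹³ / 10⁻³) = −94.5 dBm

−94.5 dBm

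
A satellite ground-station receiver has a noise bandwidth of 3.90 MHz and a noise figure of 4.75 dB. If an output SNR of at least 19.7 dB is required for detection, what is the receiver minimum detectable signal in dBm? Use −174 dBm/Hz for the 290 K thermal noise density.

−83.6 dBm

Sensitivity = −174 + 10 log₁₀(B) + NF + SNR_min
= −174 + 65.91 + 4.75 + 19.7
= −83.64 dBm → −83.6 dBm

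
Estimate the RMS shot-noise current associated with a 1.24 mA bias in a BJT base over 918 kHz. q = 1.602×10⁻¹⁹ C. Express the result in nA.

I_n = √(2qI·B)
2qI·B = 2 × 1.602×10⁻¹⁹ × 1.24×10⁻³ × 9.18×10⁵ = 3.65×10⁻¹⁶ A²
I_n = √(3.65×10⁻¹⁶) = 1.91×10⁻⁸ A = 19.1 nA

19.1 nA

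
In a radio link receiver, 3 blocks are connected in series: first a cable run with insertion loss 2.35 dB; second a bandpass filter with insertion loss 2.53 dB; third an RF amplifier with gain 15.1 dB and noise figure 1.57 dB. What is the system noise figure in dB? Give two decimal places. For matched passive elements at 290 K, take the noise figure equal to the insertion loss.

6.45 dB

Convert to linear (a loss of L dB is a gain of −L dB): F_i = 10^(NF_i/10), G_i = 10^(G_i,dB/10)
  Stage 1: F_1 = 10^(2.35/10) = 1.718, G_1 = 10^(−2.35/10) = 0.5821
  Stage 2: F_2 = 10^(2.53/10) = 1.791, G_2 = 10^(−2.53/10) = 0.5585
  Stage 3: F_3 = 10^(1.57/10) = 1.435, G_3 = 10^(15.1/10) = 32.36
Friis cascade:
  F = 1.718 + (1.791 − 1)/0.5821 + (1.435 − 1)/0.3251 = 4.416
NF = 10 log₁₀(4.416) = 6.45 dB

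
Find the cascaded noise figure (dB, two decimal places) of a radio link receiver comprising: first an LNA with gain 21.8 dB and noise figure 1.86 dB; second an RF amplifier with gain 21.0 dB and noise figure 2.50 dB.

1.87 dB

Convert to linear (a loss of L dB is a gain of −L dB): F_i = 10^(NF_i/10), G_i = 10^(G_i,dB/10)
  Stage 1: F_1 = 10^(1.86/10) = 1.535, G_1 = 10^(21.8/10) = 151.4
  Stage 2: F_2 = 10^(2.50/10) = 1.778, G_2 = 10^(21.0/10) = 125.9
Friis cascade:
  F = 1.535 + (1.778 − 1)/151.4 = 1.540
NF = 10 log₁₀(1.540) = 1.87 dB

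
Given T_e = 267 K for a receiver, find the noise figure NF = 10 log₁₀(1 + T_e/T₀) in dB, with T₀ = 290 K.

F = 1 + T_e/T₀ = 1 + 267/290 = 1.92069
NF = 10 log₁₀(1.92069) = 2.83 dB

2.83 dB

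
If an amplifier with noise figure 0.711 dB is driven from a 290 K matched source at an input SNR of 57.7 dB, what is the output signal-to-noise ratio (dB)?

56.989 dB

By definition F = SNR_in/SNR_out, so in dB: SNR_out = SNR_in − NF
SNR_out = 57.7 − 0.711 = 56.989 dB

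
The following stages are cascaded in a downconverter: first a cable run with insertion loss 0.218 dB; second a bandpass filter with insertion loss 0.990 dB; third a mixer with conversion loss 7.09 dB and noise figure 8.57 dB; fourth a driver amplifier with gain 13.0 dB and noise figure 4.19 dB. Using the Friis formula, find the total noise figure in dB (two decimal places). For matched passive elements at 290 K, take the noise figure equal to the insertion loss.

Convert to linear (a loss of L dB is a gain of −L dB): F_i = 10^(NF_i/10), G_i = 10^(G_i,dB/10)
  Stage 1: F_1 = 10^(0.218/10) = 1.051, G_1 = 10^(−0.218/10) = 0.9510
  Stage 2: F_2 = 10^(0.990/10) = 1.256, G_2 = 10^(−0.990/10) = 0.7962
  Stage 3: F_3 = 10^(8.57/10) = 7.194, G_3 = 10^(−7.09/10) = 0.1954
  Stage 4: F_4 = 10^(4.19/10) = 2.624, G_4 = 10^(13.0/10) = 19.95
Friis cascade:
  F = 1.051 + (1.256 − 1)/0.9510 + (7.194 − 1)/0.7572 + (2.624 − 1)/0.1480 = 20.48
NF = 10 log₁₀(20.48) = 13.11 dB

13.11 dB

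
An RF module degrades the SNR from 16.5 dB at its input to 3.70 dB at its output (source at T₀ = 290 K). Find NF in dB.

NF (dB) = SNR_in(dB) − SNR_out(dB) when the source is at T₀
NF = 16.5 − 3.70 = 12.80 dB

12.80 dB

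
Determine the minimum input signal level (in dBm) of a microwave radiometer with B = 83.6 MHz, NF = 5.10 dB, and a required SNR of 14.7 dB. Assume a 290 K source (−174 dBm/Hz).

−75.0 dBm

Sensitivity = −174 + 10 log₁₀(B) + NF + SNR_min
= −174 + 79.22 + 5.10 + 14.7
= −74.98 dBm → −75.0 dBm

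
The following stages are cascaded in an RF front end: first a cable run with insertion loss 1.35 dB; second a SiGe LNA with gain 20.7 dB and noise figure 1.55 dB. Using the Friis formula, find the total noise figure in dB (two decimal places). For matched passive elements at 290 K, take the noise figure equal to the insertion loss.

Convert to linear (a loss of L dB is a gain of −L dB): F_i = 10^(NF_i/10), G_i = 10^(G_i,dB/10)
  Stage 1: F_1 = 10^(1.35/10) = 1.365, G_1 = 10^(−1.35/10) = 0.7328
  Stage 2: F_2 = 10^(1.55/10) = 1.429, G_2 = 10^(20.7/10) = 117.5
Friis cascade:
  F = 1.365 + (1.429 − 1)/0.7328 = 1.950
NF = 10 log₁₀(1.950) = 2.90 dB

2.90 dB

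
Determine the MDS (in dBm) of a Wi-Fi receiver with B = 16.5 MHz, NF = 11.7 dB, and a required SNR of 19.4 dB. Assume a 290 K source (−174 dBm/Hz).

Sensitivity = −174 + 10 log₁₀(B) + NF + SNR_min
= −174 + 72.17 + 11.7 + 19.4
= −70.73 dBm → −70.7 dBm

−70.7 dBm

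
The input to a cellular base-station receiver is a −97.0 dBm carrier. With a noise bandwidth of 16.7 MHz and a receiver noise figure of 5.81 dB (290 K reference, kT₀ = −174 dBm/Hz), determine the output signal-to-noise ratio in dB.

Noise floor: N = −174 + 10 log₁₀(B) + NF
10 log₁₀(1.67×10⁷) = 72.23 dB
N = −174 + 72.23 + 5.81 = −95.96 dBm
SNR = P_sig − N = −97.0 − (−95.96) = −1.04 dB → −1.0 dB

−1.0 dB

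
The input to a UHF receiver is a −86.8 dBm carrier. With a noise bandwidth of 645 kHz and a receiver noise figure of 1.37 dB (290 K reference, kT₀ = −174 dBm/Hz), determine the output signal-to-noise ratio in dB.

Noise floor: N = −174 + 10 log₁₀(B) + NF
10 log₁₀(6.45×10⁵) = 58.1 dB
N = −174 + 58.1 + 1.37 = −114.53 dBm
SNR = P_sig − N = −86.8 − (−114.53) = 27.73 dB → 27.7 dB

27.7 dB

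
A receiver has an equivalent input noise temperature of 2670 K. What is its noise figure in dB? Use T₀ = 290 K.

F = 1 + T_e/T₀ = 1 + 2670/290 = 10.2069
NF = 10 log₁₀(10.2069) = 10.09 dB

10.09 dB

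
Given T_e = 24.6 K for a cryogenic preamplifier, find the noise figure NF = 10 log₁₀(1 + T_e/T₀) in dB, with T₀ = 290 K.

0.354 dB

F = 1 + T_e/T₀ = 1 + 24.6/290 = 1.08483
NF = 10 log₁₀(1.08483) = 0.354 dB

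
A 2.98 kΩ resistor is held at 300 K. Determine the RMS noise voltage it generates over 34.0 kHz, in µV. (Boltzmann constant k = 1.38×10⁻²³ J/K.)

V_n = √(4kTRB)
4kTRB = 4 × 1.38×10⁻²³ × 300 × 2.98×10³ × 3.40×10⁴ = 1.68×10⁻¹² V²
V_n = √(1.68×10⁻¹²) = 1.30×10⁻⁶ V = 1.30 µV

1.30 µV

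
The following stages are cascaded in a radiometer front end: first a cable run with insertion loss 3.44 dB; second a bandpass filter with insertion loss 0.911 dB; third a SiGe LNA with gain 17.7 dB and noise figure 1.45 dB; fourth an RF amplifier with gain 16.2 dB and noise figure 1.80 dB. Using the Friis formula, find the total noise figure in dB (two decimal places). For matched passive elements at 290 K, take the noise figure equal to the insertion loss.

Convert to linear (a loss of L dB is a gain of −L dB): F_i = 10^(NF_i/10), G_i = 10^(G_i,dB/10)
  Stage 1: F_1 = 10^(3.44/10) = 2.208, G_1 = 10^(−3.44/10) = 0.4529
  Stage 2: F_2 = 10^(0.911/10) = 1.233, G_2 = 10^(−0.911/10) = 0.8108
  Stage 3: F_3 = 10^(1.45/10) = 1.396, G_3 = 10^(17.7/10) = 58.88
  Stage 4: F_4 = 10^(1.80/10) = 1.514, G_4 = 10^(16.2/10) = 41.69
Friis cascade:
  F = 2.208 + (1.233 − 1)/0.4529 + (1.396 − 1)/0.3672 + (1.514 − 1)/21.62 = 3.827
NF = 10 log₁₀(3.827) = 5.83 dB

5.83 dB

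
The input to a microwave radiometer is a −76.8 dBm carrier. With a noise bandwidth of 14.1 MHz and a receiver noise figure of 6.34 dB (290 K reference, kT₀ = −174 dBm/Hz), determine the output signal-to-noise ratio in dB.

19.4 dB

Noise floor: N = −174 + 10 log₁₀(B) + NF
10 log₁₀(1.41×10⁷) = 71.49 dB
N = −174 + 71.49 + 6.34 = −96.17 dBm
SNR = P_sig − N = −76.8 − (−96.17) = 19.37 dB → 19.4 dB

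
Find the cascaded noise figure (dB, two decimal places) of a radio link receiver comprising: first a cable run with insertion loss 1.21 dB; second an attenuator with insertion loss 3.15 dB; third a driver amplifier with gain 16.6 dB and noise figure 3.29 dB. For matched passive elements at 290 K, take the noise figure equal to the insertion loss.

7.65 dB

Convert to linear (a loss of L dB is a gain of −L dB): F_i = 10^(NF_i/10), G_i = 10^(G_i,dB/10)
  Stage 1: F_1 = 10^(1.21/10) = 1.321, G_1 = 10^(−1.21/10) = 0.7568
  Stage 2: F_2 = 10^(3.15/10) = 2.065, G_2 = 10^(−3.15/10) = 0.4842
  Stage 3: F_3 = 10^(3.29/10) = 2.133, G_3 = 10^(16.6/10) = 45.71
Friis cascade:
  F = 1.321 + (2.065 − 1)/0.7568 + (2.133 − 1)/0.3664 = 5.821
NF = 10 log₁₀(5.821) = 7.65 dB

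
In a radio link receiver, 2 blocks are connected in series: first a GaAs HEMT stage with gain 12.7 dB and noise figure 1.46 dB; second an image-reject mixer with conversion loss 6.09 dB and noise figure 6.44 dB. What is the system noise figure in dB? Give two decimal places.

Convert to linear (a loss of L dB is a gain of −L dB): F_i = 10^(NF_i/10), G_i = 10^(G_i,dB/10)
  Stage 1: F_1 = 10^(1.46/10) = 1.400, G_1 = 10^(12.7/10) = 18.62
  Stage 2: F_2 = 10^(6.44/10) = 4.406, G_2 = 10^(−6.09/10) = 0.2460
Friis cascade:
  F = 1.400 + (4.406 − 1)/18.62 = 1.582
NF = 10 log₁₀(1.582) = 1.99 dB

1.99 dB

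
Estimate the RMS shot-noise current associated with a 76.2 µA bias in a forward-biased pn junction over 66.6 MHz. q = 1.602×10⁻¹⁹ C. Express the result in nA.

40.3 nA

I_n = √(2qI·B)
2qI·B = 2 × 1.602×10⁻¹⁹ × 7.62×10⁻⁵ × 6.66×10⁷ = 1.63×10⁻¹⁵ A²
I_n = √(1.63×10⁻¹⁵) = 4.03×10⁻⁸ A = 40.3 nA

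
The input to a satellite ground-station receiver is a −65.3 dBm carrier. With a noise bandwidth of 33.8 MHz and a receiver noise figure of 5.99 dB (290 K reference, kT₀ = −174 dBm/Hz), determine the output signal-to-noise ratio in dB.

27.4 dB

Noise floor: N = −174 + 10 log₁₀(B) + NF
10 log₁₀(3.38×10⁷) = 75.29 dB
N = −174 + 75.29 + 5.99 = −92.72 dBm
SNR = P_sig − N = −65.3 − (−92.72) = 27.42 dB → 27.4 dB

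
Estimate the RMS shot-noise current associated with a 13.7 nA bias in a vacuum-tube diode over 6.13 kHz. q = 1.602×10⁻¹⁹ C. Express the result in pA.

I_n = √(2qI·B)
2qI·B = 2 × 1.602×10⁻¹⁹ × 1.37×10⁻⁸ × 6.13×10³ = 2.69×10⁻²³ A²
I_n = √(2.69×10⁻²³) = 5.19×10⁻¹² A = 5.19 pA

5.19 pA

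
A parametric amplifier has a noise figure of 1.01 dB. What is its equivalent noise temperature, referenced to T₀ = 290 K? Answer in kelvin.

75.9 K

F = 10^(1.01/10) = 1.26183
T_e = (F − 1)·T₀ = (1.26183 − 1) × 290 = 75.9 K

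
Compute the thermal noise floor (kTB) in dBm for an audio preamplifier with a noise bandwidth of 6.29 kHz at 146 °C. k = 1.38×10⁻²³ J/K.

T = 146 °C + 273.15 = 419.15 K
P_n = kTB = 1.38×10⁻²³ × 419.15 × 6.29×10³ = 3.64×10⁻¹⁷ W
In dBm: 10 log₁₀(3.64×10⁻¹⁷ / 10⁻³) = −134.4 dBm

−134.4 dBm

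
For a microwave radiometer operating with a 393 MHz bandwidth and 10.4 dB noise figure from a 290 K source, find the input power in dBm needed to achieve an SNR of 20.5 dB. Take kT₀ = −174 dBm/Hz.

Sensitivity = −174 + 10 log₁₀(B) + NF + SNR_min
= −174 + 85.94 + 10.4 + 20.5
= −57.16 dBm → −57.2 dBm

−57.2 dBm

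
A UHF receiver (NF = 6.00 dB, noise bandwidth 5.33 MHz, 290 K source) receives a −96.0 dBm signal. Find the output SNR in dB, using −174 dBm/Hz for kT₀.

4.7 dB

Noise floor: N = −174 + 10 log₁₀(B) + NF
10 log₁₀(5.33×10⁶) = 67.27 dB
N = −174 + 67.27 + 6.00 = −100.73 dBm
SNR = P_sig − N = −96.0 − (−100.73) = 4.73 dB → 4.7 dB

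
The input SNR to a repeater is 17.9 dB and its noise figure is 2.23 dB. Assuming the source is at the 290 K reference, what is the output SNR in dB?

15.67 dB

By definition F = SNR_in/SNR_out, so in dB: SNR_out = SNR_in − NF
SNR_out = 17.9 − 2.23 = 15.67 dB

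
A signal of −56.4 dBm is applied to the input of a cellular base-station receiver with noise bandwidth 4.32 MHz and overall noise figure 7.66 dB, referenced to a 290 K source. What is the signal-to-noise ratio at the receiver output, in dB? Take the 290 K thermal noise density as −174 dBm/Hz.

Noise floor: N = −174 + 10 log₁₀(B) + NF
10 log₁₀(4.32×10⁶) = 66.35 dB
N = −174 + 66.35 + 7.66 = −99.99 dBm
SNR = P_sig − N = −56.4 − (−99.99) = 43.59 dB → 43.6 dB

43.6 dB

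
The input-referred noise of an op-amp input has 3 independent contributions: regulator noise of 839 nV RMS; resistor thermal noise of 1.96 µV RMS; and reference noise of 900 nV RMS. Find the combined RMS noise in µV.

Uncorrelated sources add in power (mean-square): V_tot = √(ΣV_i²)
V_tot = √[(8.39×10⁻⁷)² + (1.96×10⁻⁶)² + (9.00×10⁻⁷)²] = 2.31×10⁻⁶ V = 2.31 µV

2.31 µV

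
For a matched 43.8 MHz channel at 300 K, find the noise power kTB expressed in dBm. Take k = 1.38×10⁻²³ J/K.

−97.4 dBm

P_n = kTB = 1.38×10⁻²³ × 300 × 4.38×10⁷ = 1.81×10⁻¹³ W
In dBm: 10 log₁₀(1.81×10⁻¹³ / 10⁻³) = −97.4 dBm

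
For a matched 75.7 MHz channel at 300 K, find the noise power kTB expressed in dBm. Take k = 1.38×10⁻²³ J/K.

P_n = kTB = 1.38×10⁻²³ × 300 × 7.57×10⁷ = 3.13×10⁻¹³ W
In dBm: 10 log₁₀(3.13×10⁻¹³ / 10⁻³) = −95.0 dBm

−95.0 dBm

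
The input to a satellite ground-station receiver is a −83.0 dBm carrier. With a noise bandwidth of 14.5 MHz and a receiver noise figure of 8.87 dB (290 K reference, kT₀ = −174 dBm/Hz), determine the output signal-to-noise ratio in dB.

10.5 dB

Noise floor: N = −174 + 10 log₁₀(B) + NF
10 log₁₀(1.45×10⁷) = 71.61 dB
N = −174 + 71.61 + 8.87 = −93.52 dBm
SNR = P_sig − N = −83.0 − (−93.52) = 10.52 dB → 10.5 dB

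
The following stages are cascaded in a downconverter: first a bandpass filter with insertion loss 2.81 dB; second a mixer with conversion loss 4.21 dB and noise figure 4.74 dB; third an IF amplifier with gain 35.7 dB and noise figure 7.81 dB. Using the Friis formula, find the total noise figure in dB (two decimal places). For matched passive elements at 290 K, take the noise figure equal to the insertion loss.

Convert to linear (a loss of L dB is a gain of −L dB): F_i = 10^(NF_i/10), G_i = 10^(G_i,dB/10)
  Stage 1: F_1 = 10^(2.81/10) = 1.910, G_1 = 10^(−2.81/10) = 0.5236
  Stage 2: F_2 = 10^(4.74/10) = 2.979, G_2 = 10^(−4.21/10) = 0.3793
  Stage 3: F_3 = 10^(7.81/10) = 6.039, G_3 = 10^(35.7/10) = 3715
Friis cascade:
  F = 1.910 + (2.979 − 1)/0.5236 + (6.039 − 1)/0.1986 = 31.06
NF = 10 log₁₀(31.06) = 14.92 dB

14.92 dB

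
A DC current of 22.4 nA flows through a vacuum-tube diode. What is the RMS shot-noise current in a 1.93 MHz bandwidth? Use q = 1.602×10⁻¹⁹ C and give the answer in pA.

118 pA

I_n = √(2qI·B)
2qI·B = 2 × 1.602×10⁻¹⁹ × 2.24×10⁻⁸ × 1.93×10⁶ = 1.39×10⁻²⁰ A²
I_n = √(1.39×10⁻²⁰) = 1.18×10⁻¹⁰ A = 118 pA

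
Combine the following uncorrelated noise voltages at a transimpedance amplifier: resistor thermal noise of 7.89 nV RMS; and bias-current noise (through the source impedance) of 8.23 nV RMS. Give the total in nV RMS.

11.4 nV

Uncorrelated sources add in power (mean-square): V_tot = √(ΣV_i²)
V_tot = √[(7.89×10⁻⁹)² + (8.23×10⁻⁹)²] = 1.14×10⁻⁸ V = 11.4 nV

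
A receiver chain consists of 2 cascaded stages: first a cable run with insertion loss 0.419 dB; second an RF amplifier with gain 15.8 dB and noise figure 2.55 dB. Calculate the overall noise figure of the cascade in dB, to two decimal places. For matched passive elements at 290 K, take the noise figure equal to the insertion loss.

2.97 dB

Convert to linear (a loss of L dB is a gain of −L dB): F_i = 10^(NF_i/10), G_i = 10^(G_i,dB/10)
  Stage 1: F_1 = 10^(0.419/10) = 1.101, G_1 = 10^(−0.419/10) = 0.9080
  Stage 2: F_2 = 10^(2.55/10) = 1.799, G_2 = 10^(15.8/10) = 38.02
Friis cascade:
  F = 1.101 + (1.799 − 1)/0.9080 = 1.981
NF = 10 log₁₀(1.981) = 2.97 dB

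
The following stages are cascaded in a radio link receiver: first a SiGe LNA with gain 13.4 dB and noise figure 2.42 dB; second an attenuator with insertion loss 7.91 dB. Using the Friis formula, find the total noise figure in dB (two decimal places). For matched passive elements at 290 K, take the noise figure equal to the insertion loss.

2.97 dB

Convert to linear (a loss of L dB is a gain of −L dB): F_i = 10^(NF_i/10), G_i = 10^(G_i,dB/10)
  Stage 1: F_1 = 10^(2.42/10) = 1.746, G_1 = 10^(13.4/10) = 21.88
  Stage 2: F_2 = 10^(7.91/10) = 6.180, G_2 = 10^(−7.91/10) = 0.1618
Friis cascade:
  F = 1.746 + (6.180 − 1)/21.88 = 1.983
NF = 10 log₁₀(1.983) = 2.97 dB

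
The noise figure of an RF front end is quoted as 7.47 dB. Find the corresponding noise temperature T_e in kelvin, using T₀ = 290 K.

F = 10^(7.47/10) = 5.5847
T_e = (F − 1)·T₀ = (5.5847 − 1) × 290 = 1330 K

1330 K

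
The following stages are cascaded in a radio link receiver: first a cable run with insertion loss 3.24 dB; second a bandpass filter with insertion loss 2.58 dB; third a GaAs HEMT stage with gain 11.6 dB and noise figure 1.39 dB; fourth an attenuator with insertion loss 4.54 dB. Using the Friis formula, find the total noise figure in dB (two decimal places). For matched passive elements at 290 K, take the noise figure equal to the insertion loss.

Convert to linear (a loss of L dB is a gain of −L dB): F_i = 10^(NF_i/10), G_i = 10^(G_i,dB/10)
  Stage 1: F_1 = 10^(3.24/10) = 2.109, G_1 = 10^(−3.24/10) = 0.4742
  Stage 2: F_2 = 10^(2.58/10) = 1.811, G_2 = 10^(−2.58/10) = 0.5521
  Stage 3: F_3 = 10^(1.39/10) = 1.377, G_3 = 10^(11.6/10) = 14.45
  Stage 4: F_4 = 10^(4.54/10) = 2.844, G_4 = 10^(−4.54/10) = 0.3516
Friis cascade:
  F = 2.109 + (1.811 − 1)/0.4742 + (1.377 − 1)/0.2618 + (2.844 − 1)/3.784 = 5.748
NF = 10 log₁₀(5.748) = 7.59 dB

7.59 dB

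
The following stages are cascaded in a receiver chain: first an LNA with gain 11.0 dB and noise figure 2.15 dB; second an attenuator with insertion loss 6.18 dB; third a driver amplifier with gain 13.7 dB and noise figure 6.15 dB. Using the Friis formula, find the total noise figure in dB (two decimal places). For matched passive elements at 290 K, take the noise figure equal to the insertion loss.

Convert to linear (a loss of L dB is a gain of −L dB): F_i = 10^(NF_i/10), G_i = 10^(G_i,dB/10)
  Stage 1: F_1 = 10^(2.15/10) = 1.641, G_1 = 10^(11.0/10) = 12.59
  Stage 2: F_2 = 10^(6.18/10) = 4.150, G_2 = 10^(−6.18/10) = 0.2410
  Stage 3: F_3 = 10^(6.15/10) = 4.121, G_3 = 10^(13.7/10) = 23.44
Friis cascade:
  F = 1.641 + (4.150 − 1)/12.59 + (4.121 − 1)/3.034 = 2.919
NF = 10 log₁₀(2.919) = 4.65 dB

4.65 dB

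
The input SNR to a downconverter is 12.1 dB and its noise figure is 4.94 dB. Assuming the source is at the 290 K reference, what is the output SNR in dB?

7.16 dB

By definition F = SNR_in/SNR_out, so in dB: SNR_out = SNR_in − NF
SNR_out = 12.1 − 4.94 = 7.16 dB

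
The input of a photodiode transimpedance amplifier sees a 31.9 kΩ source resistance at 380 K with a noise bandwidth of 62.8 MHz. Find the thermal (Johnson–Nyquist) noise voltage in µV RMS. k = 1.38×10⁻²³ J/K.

205 µV

V_n = √(4kTRB)
4kTRB = 4 × 1.38×10⁻²³ × 380 × 3.19×10⁴ × 6.28×10⁷ = 4.20×10⁻⁸ V²
V_n = √(4.20×10⁻⁸) = 2.05×10⁻⁴ V = 205 µV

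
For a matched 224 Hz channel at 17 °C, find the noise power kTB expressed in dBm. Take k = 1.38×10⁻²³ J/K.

−150.5 dBm

T = 17 °C + 273.15 = 290.15 K
P_n = kTB = 1.38×10⁻²³ × 290.15 × 2.24×10² = 8.97×10⁻¹⁹ W
In dBm: 10 log₁₀(8.97×10⁻¹⁹ / 10⁻³) = −150.5 dBm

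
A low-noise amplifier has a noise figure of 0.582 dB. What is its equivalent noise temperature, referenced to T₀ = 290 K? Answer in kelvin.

41.6 K

F = 10^(0.582/10) = 1.1434
T_e = (F − 1)·T₀ = (1.1434 − 1) × 290 = 41.6 K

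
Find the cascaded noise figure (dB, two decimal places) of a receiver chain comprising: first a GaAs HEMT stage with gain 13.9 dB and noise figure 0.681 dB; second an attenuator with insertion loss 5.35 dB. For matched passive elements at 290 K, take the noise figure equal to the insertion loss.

1.03 dB

Convert to linear (a loss of L dB is a gain of −L dB): F_i = 10^(NF_i/10), G_i = 10^(G_i,dB/10)
  Stage 1: F_1 = 10^(0.681/10) = 1.170, G_1 = 10^(13.9/10) = 24.55
  Stage 2: F_2 = 10^(5.35/10) = 3.428, G_2 = 10^(−5.35/10) = 0.2917
Friis cascade:
  F = 1.170 + (3.428 − 1)/24.55 = 1.269
NF = 10 log₁₀(1.269) = 1.03 dB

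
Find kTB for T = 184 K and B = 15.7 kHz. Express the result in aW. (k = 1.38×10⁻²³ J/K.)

P_n = kTB = 1.38×10⁻²³ × 184 × 1.57×10⁴ = 3.99×10⁻¹⁷ W = 39.9 aW

39.9 aW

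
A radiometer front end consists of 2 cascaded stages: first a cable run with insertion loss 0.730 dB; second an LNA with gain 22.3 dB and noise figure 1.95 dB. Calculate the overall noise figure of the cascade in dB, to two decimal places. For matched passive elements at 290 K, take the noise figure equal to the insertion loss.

2.68 dB

Convert to linear (a loss of L dB is a gain of −L dB): F_i = 10^(NF_i/10), G_i = 10^(G_i,dB/10)
  Stage 1: F_1 = 10^(0.730/10) = 1.183, G_1 = 10^(−0.730/10) = 0.8453
  Stage 2: F_2 = 10^(1.95/10) = 1.567, G_2 = 10^(22.3/10) = 169.8
Friis cascade:
  F = 1.183 + (1.567 − 1)/0.8453 = 1.854
NF = 10 log₁₀(1.854) = 2.68 dB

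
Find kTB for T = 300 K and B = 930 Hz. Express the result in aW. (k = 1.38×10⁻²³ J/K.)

3.85 aW

P_n = kTB = 1.38×10⁻²³ × 300 × 9.30×10² = 3.85×10⁻¹⁸ W = 3.85 aW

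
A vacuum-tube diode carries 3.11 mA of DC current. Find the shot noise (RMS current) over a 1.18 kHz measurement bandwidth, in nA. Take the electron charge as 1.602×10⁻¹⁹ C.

I_n = √(2qI·B)
2qI·B = 2 × 1.602×10⁻¹⁹ × 3.11×10⁻³ × 1.18×10³ = 1.18×10⁻¹⁸ A²
I_n = √(1.18×10⁻¹⁸) = 1.08×10⁻⁹ A = 1.08 nA

1.08 nA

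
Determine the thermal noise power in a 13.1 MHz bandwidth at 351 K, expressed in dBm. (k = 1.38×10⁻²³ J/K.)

P_n = kTB = 1.38×10⁻²³ × 351 × 1.31×10⁷ = 6.35×10⁻¹⁴ W
In dBm: 10 log₁₀(6.35×10⁻¹⁴ / 10⁻³) = −102.0 dBm

−102.0 dBm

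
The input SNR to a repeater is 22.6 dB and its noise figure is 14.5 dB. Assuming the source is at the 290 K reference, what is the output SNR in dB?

8.1 dB

By definition F = SNR_in/SNR_out, so in dB: SNR_out = SNR_in − NF
SNR_out = 22.6 − 14.5 = 8.1 dB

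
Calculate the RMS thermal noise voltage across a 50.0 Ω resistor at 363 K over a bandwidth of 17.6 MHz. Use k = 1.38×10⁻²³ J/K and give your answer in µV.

4.20 µV

V_n = √(4kTRB)
4kTRB = 4 × 1.38×10⁻²³ × 363 × 5.00×10¹ × 1.76×10⁷ = 1.76×10⁻¹¹ V²
V_n = √(1.76×10⁻¹¹) = 4.20×10⁻⁶ V = 4.20 µV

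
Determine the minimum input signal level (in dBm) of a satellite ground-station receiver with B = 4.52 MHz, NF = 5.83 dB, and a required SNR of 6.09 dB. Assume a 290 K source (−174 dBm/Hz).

Sensitivity = −174 + 10 log₁₀(B) + NF + SNR_min
= −174 + 66.55 + 5.83 + 6.09
= −95.53 dBm → −95.5 dBm

−95.5 dBm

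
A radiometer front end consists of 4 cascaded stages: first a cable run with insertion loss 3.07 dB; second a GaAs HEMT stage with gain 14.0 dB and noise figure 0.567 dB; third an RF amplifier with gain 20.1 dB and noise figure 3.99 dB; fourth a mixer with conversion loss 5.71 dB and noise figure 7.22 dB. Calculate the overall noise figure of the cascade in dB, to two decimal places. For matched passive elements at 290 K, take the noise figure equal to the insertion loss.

Convert to linear (a loss of L dB is a gain of −L dB): F_i = 10^(NF_i/10), G_i = 10^(G_i,dB/10)
  Stage 1: F_1 = 10^(3.07/10) = 2.028, G_1 = 10^(−3.07/10) = 0.4932
  Stage 2: F_2 = 10^(0.567/10) = 1.139, G_2 = 10^(14.0/10) = 25.12
  Stage 3: F_3 = 10^(3.99/10) = 2.506, G_3 = 10^(20.1/10) = 102.3
  Stage 4: F_4 = 10^(7.22/10) = 5.272, G_4 = 10^(−5.71/10) = 0.2685
Friis cascade:
  F = 2.028 + (1.139 − 1)/0.4932 + (2.506 − 1)/12.39 + (5.272 − 1)/1268 = 2.435
NF = 10 log₁₀(2.435) = 3.87 dB

3.87 dB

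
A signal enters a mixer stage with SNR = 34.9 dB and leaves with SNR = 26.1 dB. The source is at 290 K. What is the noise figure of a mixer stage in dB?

NF (dB) = SNR_in(dB) − SNR_out(dB) when the source is at T₀
NF = 34.9 − 26.1 = 8.8 dB

8.8 dB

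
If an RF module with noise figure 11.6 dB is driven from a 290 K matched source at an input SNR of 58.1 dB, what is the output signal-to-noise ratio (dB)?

46.5 dB

By definition F = SNR_in/SNR_out, so in dB: SNR_out = SNR_in − NF
SNR_out = 58.1 − 11.6 = 46.5 dB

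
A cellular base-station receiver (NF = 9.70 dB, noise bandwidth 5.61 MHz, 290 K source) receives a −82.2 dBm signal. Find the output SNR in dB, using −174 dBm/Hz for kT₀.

14.6 dB

Noise floor: N = −174 + 10 log₁₀(B) + NF
10 log₁₀(5.61×10⁶) = 67.49 dB
N = −174 + 67.49 + 9.70 = −96.81 dBm
SNR = P_sig − N = −82.2 − (−96.81) = 14.61 dB → 14.6 dB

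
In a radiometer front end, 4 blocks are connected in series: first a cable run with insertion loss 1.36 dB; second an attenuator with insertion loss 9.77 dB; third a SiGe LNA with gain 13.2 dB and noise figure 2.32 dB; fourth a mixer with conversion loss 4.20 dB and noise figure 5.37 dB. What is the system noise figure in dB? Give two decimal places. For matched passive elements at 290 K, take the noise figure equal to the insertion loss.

Convert to linear (a loss of L dB is a gain of −L dB): F_i = 10^(NF_i/10), G_i = 10^(G_i,dB/10)
  Stage 1: F_1 = 10^(1.36/10) = 1.368, G_1 = 10^(−1.36/10) = 0.7311
  Stage 2: F_2 = 10^(9.77/10) = 9.484, G_2 = 10^(−9.77/10) = 0.1054
  Stage 3: F_3 = 10^(2.32/10) = 1.706, G_3 = 10^(13.2/10) = 20.89
  Stage 4: F_4 = 10^(5.37/10) = 3.443, G_4 = 10^(−4.20/10) = 0.3802
Friis cascade:
  F = 1.368 + (9.484 − 1)/0.7311 + (1.706 − 1)/0.07709 + (3.443 − 1)/1.611 = 23.65
NF = 10 log₁₀(23.65) = 13.74 dB

13.74 dB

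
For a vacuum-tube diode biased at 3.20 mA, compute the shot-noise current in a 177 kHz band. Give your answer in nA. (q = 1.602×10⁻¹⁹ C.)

I_n = √(2qI·B)
2qI·B = 2 × 1.602×10⁻¹⁹ × 3.20×10⁻³ × 1.77×10⁵ = 1.81×10⁻¹⁶ A²
I_n = √(1.81×10⁻¹⁶) = 1.35×10⁻⁸ A = 13.5 nA

13.5 nA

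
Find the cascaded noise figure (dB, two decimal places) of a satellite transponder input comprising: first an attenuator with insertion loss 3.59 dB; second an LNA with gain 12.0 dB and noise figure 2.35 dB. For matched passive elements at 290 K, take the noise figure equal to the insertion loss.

5.94 dB

Convert to linear (a loss of L dB is a gain of −L dB): F_i = 10^(NF_i/10), G_i = 10^(G_i,dB/10)
  Stage 1: F_1 = 10^(3.59/10) = 2.286, G_1 = 10^(−3.59/10) = 0.4375
  Stage 2: F_2 = 10^(2.35/10) = 1.718, G_2 = 10^(12.0/10) = 15.85
Friis cascade:
  F = 2.286 + (1.718 − 1)/0.4375 = 3.926
NF = 10 log₁₀(3.926) = 5.94 dB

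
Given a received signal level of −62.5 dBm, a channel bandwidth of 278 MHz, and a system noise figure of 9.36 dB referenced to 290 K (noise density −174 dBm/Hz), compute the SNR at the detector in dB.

17.7 dB

Noise floor: N = −174 + 10 log₁₀(B) + NF
10 log₁₀(2.78×10⁸) = 84.44 dB
N = −174 + 84.44 + 9.36 = −80.20 dBm
SNR = P_sig − N = −62.5 − (−80.20) = 17.70 dB → 17.7 dB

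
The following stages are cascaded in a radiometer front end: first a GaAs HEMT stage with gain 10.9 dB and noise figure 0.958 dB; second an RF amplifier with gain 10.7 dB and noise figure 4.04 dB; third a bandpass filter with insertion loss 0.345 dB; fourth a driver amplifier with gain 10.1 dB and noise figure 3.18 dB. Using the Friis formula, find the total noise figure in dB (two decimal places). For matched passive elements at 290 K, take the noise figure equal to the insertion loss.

1.40 dB

Convert to linear (a loss of L dB is a gain of −L dB): F_i = 10^(NF_i/10), G_i = 10^(G_i,dB/10)
  Stage 1: F_1 = 10^(0.958/10) = 1.247, G_1 = 10^(10.9/10) = 12.30
  Stage 2: F_2 = 10^(4.04/10) = 2.535, G_2 = 10^(10.7/10) = 11.75
  Stage 3: F_3 = 10^(0.345/10) = 1.083, G_3 = 10^(−0.345/10) = 0.9236
  Stage 4: F_4 = 10^(3.18/10) = 2.080, G_4 = 10^(10.1/10) = 10.23
Friis cascade:
  F = 1.247 + (2.535 − 1)/12.30 + (1.083 − 1)/144.5 + (2.080 − 1)/133.5 = 1.380
NF = 10 log₁₀(1.380) = 1.40 dB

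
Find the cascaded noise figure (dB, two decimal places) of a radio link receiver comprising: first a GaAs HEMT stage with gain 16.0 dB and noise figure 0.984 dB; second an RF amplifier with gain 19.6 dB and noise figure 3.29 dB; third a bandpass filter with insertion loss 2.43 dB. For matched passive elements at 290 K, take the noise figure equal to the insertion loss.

1.08 dB

Convert to linear (a loss of L dB is a gain of −L dB): F_i = 10^(NF_i/10), G_i = 10^(G_i,dB/10)
  Stage 1: F_1 = 10^(0.984/10) = 1.254, G_1 = 10^(16.0/10) = 39.81
  Stage 2: F_2 = 10^(3.29/10) = 2.133, G_2 = 10^(19.6/10) = 91.20
  Stage 3: F_3 = 10^(2.43/10) = 1.750, G_3 = 10^(−2.43/10) = 0.5715
Friis cascade:
  F = 1.254 + (2.133 − 1)/39.81 + (1.750 − 1)/3631 = 1.283
NF = 10 log₁₀(1.283) = 1.08 dB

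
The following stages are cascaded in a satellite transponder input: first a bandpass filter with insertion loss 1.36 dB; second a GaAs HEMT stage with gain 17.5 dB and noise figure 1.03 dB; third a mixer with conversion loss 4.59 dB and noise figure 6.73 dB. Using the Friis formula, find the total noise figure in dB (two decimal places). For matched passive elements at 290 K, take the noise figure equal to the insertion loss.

2.61 dB

Convert to linear (a loss of L dB is a gain of −L dB): F_i = 10^(NF_i/10), G_i = 10^(G_i,dB/10)
  Stage 1: F_1 = 10^(1.36/10) = 1.368, G_1 = 10^(−1.36/10) = 0.7311
  Stage 2: F_2 = 10^(1.03/10) = 1.268, G_2 = 10^(17.5/10) = 56.23
  Stage 3: F_3 = 10^(6.73/10) = 4.710, G_3 = 10^(−4.59/10) = 0.3475
Friis cascade:
  F = 1.368 + (1.268 − 1)/0.7311 + (4.710 − 1)/41.11 = 1.824
NF = 10 log₁₀(1.824) = 2.61 dB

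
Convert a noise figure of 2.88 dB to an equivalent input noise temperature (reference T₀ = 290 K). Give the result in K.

273 K

F = 10^(2.88/10) = 1.94089
T_e = (F − 1)·T₀ = (1.94089 − 1) × 290 = 273 K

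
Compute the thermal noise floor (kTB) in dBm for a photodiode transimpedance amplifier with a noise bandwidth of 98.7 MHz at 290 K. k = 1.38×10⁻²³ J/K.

−94.0 dBm

P_n = kTB = 1.38×10⁻²³ × 290 × 9.87×10⁷ = 3.95×10⁻¹³ W
In dBm: 10 log₁₀(3.95×10⁻¹³ / 10⁻³) = −94.0 dBm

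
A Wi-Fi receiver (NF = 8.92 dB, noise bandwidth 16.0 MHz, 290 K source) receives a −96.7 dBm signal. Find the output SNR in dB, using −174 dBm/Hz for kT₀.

Noise floor: N = −174 + 10 log₁₀(B) + NF
10 log₁₀(1.60×10⁷) = 72.04 dB
N = −174 + 72.04 + 8.92 = −93.04 dBm
SNR = P_sig − N = −96.7 − (−93.04) = −3.66 dB → −3.7 dB

−3.7 dB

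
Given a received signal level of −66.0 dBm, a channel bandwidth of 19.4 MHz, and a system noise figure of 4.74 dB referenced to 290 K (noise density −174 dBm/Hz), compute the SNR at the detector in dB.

Noise floor: N = −174 + 10 log₁₀(B) + NF
10 log₁₀(1.94×10⁷) = 72.88 dB
N = −174 + 72.88 + 4.74 = −96.38 dBm
SNR = P_sig − N = −66.0 − (−96.38) = 30.38 dB → 30.4 dB

30.4 dB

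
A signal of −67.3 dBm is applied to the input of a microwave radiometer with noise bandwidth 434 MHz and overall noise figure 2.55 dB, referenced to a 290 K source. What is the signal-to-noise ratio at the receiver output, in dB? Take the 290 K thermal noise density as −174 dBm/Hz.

17.8 dB

Noise floor: N = −174 + 10 log₁₀(B) + NF
10 log₁₀(4.34×10⁸) = 86.37 dB
N = −174 + 86.37 + 2.55 = −85.08 dBm
SNR = P_sig − N = −67.3 − (−85.08) = 17.78 dB → 17.8 dB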